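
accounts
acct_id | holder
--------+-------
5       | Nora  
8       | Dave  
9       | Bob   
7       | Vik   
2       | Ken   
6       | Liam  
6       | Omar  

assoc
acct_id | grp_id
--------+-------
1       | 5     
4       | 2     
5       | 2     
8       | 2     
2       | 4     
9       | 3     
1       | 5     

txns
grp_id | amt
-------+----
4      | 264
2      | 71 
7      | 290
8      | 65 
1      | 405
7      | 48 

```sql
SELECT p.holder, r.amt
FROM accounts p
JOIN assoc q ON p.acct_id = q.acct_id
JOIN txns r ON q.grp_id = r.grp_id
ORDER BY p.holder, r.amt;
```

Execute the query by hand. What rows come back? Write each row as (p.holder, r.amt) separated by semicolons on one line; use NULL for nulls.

(Dave, 71); (Ken, 264); (Nora, 71)

Step 1 — p INNER JOIN q on acct_id → 4 row(s).
Then INNER JOIN `txns r` on grp_id: keep only rows whose q.grp_id appears in r.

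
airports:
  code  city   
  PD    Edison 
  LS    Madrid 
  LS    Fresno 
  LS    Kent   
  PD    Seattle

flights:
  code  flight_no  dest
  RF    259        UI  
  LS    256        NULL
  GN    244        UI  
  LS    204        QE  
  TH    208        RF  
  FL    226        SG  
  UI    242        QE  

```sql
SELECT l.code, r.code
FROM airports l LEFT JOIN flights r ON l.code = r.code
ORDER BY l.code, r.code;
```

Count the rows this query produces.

8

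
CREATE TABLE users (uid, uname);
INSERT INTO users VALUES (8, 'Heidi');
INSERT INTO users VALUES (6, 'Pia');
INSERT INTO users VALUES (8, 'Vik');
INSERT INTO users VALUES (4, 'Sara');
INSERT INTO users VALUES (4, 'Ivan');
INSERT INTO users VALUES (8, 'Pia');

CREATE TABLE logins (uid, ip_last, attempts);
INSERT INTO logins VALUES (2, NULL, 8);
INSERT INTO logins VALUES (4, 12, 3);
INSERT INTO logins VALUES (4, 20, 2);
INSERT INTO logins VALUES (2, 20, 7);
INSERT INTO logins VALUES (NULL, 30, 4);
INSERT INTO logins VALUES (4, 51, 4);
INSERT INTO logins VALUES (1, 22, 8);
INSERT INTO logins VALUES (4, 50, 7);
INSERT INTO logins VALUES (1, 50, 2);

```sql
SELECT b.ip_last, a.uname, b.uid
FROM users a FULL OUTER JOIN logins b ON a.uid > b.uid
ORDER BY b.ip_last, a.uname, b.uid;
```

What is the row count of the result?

41

FULL OUTER JOIN keeps every row from both sides; unmatched rows get NULL for the other side's columns.
Matching on a.uid > b.uid. A NULL in a compared column never satisfies the condition.
- uid=8: 8 matching b row(s), so 8 row(s) emitted.
- uid=6: 8 matching b row(s), so 8 row(s) emitted.
- uid=8: 8 matching b row(s), so 8 row(s) emitted.
- uid=4: 4 matching b row(s), so 4 row(s) emitted.
- uid=4: 4 matching b row(s), so 4 row(s) emitted.
- uid=8: 8 matching b row(s), so 8 row(s) emitted.
- 1 row(s) from b found no a partner → padded with NULL.
Total: 40 matched + 1 padded = 41 rows.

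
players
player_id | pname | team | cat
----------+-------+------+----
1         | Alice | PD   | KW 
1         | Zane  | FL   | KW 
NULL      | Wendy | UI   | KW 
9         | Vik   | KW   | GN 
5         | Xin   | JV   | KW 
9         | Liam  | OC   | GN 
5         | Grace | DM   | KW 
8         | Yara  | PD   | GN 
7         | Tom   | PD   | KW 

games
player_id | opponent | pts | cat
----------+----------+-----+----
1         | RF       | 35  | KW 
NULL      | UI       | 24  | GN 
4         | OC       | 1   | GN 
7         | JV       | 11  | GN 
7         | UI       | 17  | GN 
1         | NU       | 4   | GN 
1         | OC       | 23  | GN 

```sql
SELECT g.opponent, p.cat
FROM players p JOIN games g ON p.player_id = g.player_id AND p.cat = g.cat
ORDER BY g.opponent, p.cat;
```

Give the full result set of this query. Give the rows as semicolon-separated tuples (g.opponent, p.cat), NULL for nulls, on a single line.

(RF, KW); (RF, KW)

INNER JOIN keeps only pairs where the ON condition holds.
Matching on p.player_id = g.player_id AND p.cat = g.cat. A NULL in a compared column never satisfies the condition.
Matched pairs: 2.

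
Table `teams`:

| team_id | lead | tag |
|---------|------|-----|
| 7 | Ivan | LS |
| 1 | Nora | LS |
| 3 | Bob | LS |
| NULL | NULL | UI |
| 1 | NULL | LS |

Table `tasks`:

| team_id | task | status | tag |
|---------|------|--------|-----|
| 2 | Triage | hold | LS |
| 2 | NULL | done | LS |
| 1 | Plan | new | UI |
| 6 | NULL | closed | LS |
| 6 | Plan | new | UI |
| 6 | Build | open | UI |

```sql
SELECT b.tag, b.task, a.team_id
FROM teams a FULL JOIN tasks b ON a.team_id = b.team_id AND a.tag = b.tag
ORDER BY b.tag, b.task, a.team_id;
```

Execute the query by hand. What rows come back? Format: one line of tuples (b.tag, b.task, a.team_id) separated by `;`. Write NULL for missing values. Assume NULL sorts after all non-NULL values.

(LS, Triage, NULL); (LS, NULL, NULL); (LS, NULL, NULL); (UI, Build, NULL); (UI, Plan, NULL); (UI, Plan, NULL); (NULL, NULL, 1); (NULL, NULL, 1); (NULL, NULL, 3); (NULL, NULL, 7); (NULL, NULL, NULL)

FULL OUTER JOIN keeps every row from both sides; unmatched rows get NULL for the other side's columns.
Matching on a.team_id = b.team_id AND a.tag = b.tag. A NULL in a compared column never satisfies the condition.
- team_id=7, tag=LS: no b row matches, row kept with b columns NULL.
- team_id=1, tag=LS: no b row matches, row kept with b columns NULL.
- team_id=3, tag=LS: no b row matches, row kept with b columns NULL.
- team_id=NULL, tag=UI: no b row matches, row kept with b columns NULL.
- team_id=1, tag=LS: no b row matches, row kept with b columns NULL.
- plus 6 unmatched b row(s), each kept with NULL a columns.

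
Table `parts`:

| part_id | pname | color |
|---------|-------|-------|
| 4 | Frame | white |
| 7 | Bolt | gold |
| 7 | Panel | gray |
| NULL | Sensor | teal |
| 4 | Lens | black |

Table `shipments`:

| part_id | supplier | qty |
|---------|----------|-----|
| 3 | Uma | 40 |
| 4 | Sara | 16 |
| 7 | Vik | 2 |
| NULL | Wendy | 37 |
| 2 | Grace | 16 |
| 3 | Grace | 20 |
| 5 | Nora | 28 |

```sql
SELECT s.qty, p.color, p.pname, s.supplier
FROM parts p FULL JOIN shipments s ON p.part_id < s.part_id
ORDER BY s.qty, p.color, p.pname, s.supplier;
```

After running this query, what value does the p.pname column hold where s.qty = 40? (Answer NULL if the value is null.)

NULL

FULL OUTER JOIN keeps every row from both sides; unmatched rows get NULL for the other side's columns.
Matching on p.part_id < s.part_id. A NULL in a compared column never satisfies the condition.
- p (part_id=4) pairs with 2 row(s) of s.
- p (part_id=7) has no partner → padded with NULL.
- p (part_id=7) has no partner → padded with NULL.
- p (part_id=NULL) has no partner → padded with NULL.
- p (part_id=4) pairs with 2 row(s) of s.
- 5 row(s) from s found no p partner → padded with NULL.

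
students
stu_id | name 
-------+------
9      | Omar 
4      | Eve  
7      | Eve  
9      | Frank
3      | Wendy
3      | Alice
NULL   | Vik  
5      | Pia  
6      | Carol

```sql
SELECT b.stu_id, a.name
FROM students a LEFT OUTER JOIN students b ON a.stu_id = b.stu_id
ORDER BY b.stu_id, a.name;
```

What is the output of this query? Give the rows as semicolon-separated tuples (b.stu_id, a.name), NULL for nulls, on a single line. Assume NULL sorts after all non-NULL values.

(3, Alice); (3, Alice); (3, Wendy); (3, Wendy); (4, Eve); (5, Pia); (6, Carol); (7, Eve); (9, Frank); (9, Frank); (9, Omar); (9, Omar); (NULL, Vik)

LEFT JOIN keeps every row from `students a`; unmatched rows get NULL for `students b`'s columns.
Matching on a.stu_id = b.stu_id. A NULL in a compared column never satisfies the condition.
- a[0] stu_id=9 → 2 match(es) in b → 2 row(s).
- a[1] stu_id=4 → 1 match(es) in b → 1 row(s).
- a[2] stu_id=7 → 1 match(es) in b → 1 row(s).
- a[3] stu_id=9 → 2 match(es) in b → 2 row(s).
- a[4] stu_id=3 → 2 match(es) in b → 2 row(s).
- a[5] stu_id=3 → 2 match(es) in b → 2 row(s).
- a[6] stu_id=NULL → no match; kept with NULLs on the b side.
- a[7] stu_id=5 → 1 match(es) in b → 1 row(s).
- a[8] stu_id=6 → 1 match(es) in b → 1 row(s).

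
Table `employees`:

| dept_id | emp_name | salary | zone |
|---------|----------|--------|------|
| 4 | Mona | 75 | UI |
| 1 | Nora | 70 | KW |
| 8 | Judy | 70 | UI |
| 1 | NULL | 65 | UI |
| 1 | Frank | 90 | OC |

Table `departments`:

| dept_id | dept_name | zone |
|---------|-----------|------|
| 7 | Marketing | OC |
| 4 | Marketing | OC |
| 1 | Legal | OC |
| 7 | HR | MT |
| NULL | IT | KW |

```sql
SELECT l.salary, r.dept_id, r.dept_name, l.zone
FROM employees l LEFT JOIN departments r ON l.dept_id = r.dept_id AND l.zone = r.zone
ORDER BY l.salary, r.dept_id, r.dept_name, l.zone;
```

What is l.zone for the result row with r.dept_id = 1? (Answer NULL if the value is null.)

OC

LEFT JOIN keeps every row from `employees`; unmatched rows get NULL for `departments`'s columns.
Matching on l.dept_id = r.dept_id AND l.zone = r.zone. A NULL in a compared column never satisfies the condition.
Matched pairs: 1; unmatched l rows kept: 4.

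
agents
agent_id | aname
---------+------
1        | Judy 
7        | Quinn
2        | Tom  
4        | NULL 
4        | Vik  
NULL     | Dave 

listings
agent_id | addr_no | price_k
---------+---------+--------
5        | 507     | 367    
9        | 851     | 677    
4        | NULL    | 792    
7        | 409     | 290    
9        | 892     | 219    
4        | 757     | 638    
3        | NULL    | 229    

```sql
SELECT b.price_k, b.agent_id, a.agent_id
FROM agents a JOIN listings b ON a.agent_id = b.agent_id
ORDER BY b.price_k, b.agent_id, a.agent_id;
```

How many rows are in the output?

5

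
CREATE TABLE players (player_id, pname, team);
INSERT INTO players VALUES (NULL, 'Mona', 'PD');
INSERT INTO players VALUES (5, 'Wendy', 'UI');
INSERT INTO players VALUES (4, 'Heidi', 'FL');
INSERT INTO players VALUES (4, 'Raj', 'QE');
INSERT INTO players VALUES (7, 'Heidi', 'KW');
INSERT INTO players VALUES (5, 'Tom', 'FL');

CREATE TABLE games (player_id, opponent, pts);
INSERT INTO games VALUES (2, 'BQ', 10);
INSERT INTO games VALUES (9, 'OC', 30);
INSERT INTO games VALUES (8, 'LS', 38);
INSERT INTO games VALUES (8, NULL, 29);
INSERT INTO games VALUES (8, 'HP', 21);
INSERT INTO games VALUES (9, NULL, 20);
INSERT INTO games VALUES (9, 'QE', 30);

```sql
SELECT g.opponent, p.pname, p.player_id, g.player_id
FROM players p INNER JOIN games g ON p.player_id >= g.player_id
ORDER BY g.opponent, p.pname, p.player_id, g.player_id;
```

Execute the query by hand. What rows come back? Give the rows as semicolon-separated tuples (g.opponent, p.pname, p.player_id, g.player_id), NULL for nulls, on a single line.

INNER JOIN keeps only pairs where the ON condition holds.
Matching on p.player_id >= g.player_id. A NULL in a compared column never satisfies the condition.
Matched pairs: 5.

(BQ, Heidi, 4, 2); (BQ, Heidi, 7, 2); (BQ, Raj, 4, 2); (BQ, Tom, 5, 2); (BQ, Wendy, 5, 2)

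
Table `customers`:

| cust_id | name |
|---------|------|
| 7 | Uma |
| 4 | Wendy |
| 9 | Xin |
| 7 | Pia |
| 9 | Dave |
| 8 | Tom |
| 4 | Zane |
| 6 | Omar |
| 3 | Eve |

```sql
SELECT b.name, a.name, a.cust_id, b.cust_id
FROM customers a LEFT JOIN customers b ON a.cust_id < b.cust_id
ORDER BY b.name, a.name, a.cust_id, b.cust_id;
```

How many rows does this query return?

35

LEFT JOIN keeps every row from `customers a`; unmatched rows get NULL for `customers b`'s columns.
Matching on a.cust_id < b.cust_id.
- a[0] cust_id=7 → 3 match(es) in b → 3 row(s).
- a[1] cust_id=4 → 6 match(es) in b → 6 row(s).
- a[2] cust_id=9 → no match; kept with NULLs on the b side.
- a[3] cust_id=7 → 3 match(es) in b → 3 row(s).
- a[4] cust_id=9 → no match; kept with NULLs on the b side.
- a[5] cust_id=8 → 2 match(es) in b → 2 row(s).
- a[6] cust_id=4 → 6 match(es) in b → 6 row(s).
- a[7] cust_id=6 → 5 match(es) in b → 5 row(s).
- a[8] cust_id=3 → 8 match(es) in b → 8 row(s).
Total: 33 matched + 2 padded = 35 rows.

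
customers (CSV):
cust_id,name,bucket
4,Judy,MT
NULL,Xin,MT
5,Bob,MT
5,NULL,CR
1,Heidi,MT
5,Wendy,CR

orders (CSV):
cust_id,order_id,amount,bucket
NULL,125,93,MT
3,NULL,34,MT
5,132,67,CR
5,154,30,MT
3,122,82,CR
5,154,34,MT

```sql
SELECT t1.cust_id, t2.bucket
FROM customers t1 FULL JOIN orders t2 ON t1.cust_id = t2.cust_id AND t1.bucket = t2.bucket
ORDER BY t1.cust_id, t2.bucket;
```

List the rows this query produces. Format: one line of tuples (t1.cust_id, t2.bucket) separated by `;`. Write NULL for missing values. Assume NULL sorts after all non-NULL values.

FULL OUTER JOIN keeps every row from both sides; unmatched rows get NULL for the other side's columns.
Matching on t1.cust_id = t2.cust_id AND t1.bucket = t2.bucket. A NULL in a compared column never satisfies the condition.
- t1 (cust_id=4, bucket=MT) has no partner → padded with NULL.
- t1 (cust_id=NULL, bucket=MT) has no partner → padded with NULL.
- t1 (cust_id=5, bucket=MT) pairs with 2 row(s) of t2.
- t1 (cust_id=5, bucket=CR) pairs with 1 row(s) of t2.
- t1 (cust_id=1, bucket=MT) has no partner → padded with NULL.
- t1 (cust_id=5, bucket=CR) pairs with 1 row(s) of t2.
- 3 row(s) from t2 found no t1 partner → padded with NULL.
After projecting and ordering:
t1.cust_id | t2.bucket
1 | NULL
4 | NULL
5 | CR
5 | CR
5 | MT
5 | MT
NULL | CR
NULL | MT
NULL | MT
NULL | NULL

(1, NULL); (4, NULL); (5, CR); (5, CR); (5, MT); (5, MT); (NULL, CR); (NULL, MT); (NULL, MT); (NULL, NULL)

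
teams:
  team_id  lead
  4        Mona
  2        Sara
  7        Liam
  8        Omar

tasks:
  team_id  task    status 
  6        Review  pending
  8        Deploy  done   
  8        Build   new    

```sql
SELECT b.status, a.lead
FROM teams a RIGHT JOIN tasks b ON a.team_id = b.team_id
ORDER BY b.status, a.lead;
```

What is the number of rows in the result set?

3

RIGHT JOIN keeps every row from `tasks`; unmatched rows get NULL for `teams`'s columns.
Matching on a.team_id = b.team_id.
Matched pairs: 2; unmatched b rows kept: 1.
Total: 2 matched + 1 padded = 3 rows.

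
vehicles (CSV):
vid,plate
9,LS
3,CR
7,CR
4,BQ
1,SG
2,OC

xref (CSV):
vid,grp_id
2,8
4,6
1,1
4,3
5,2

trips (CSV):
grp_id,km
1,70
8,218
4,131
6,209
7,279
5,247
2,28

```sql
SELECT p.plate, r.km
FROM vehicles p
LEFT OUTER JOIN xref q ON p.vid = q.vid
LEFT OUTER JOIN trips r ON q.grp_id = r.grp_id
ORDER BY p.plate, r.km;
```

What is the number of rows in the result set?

7

Joins associate left-to-right: vehicles LEFT JOIN xref on vid gives 7 intermediate row(s).
Then LEFT JOIN `trips r` on grp_id: each of those 7 rows is kept; rows whose q.grp_id has no match in r get NULL for r's columns.
Result: 7 row(s).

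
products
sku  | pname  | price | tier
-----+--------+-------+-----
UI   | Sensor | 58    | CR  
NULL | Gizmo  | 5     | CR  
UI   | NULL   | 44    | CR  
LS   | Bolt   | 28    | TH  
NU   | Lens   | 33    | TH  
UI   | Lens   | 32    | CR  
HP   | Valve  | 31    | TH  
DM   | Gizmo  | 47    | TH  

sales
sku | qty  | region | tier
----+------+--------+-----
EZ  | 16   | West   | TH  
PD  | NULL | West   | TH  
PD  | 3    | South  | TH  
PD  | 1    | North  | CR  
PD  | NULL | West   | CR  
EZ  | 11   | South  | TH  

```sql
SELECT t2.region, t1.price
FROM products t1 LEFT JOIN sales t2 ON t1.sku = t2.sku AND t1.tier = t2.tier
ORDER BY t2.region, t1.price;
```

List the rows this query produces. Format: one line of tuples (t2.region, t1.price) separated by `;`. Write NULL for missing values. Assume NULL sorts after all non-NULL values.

(NULL, 5); (NULL, 28); (NULL, 31); (NULL, 32); (NULL, 33); (NULL, 44); (NULL, 47); (NULL, 58)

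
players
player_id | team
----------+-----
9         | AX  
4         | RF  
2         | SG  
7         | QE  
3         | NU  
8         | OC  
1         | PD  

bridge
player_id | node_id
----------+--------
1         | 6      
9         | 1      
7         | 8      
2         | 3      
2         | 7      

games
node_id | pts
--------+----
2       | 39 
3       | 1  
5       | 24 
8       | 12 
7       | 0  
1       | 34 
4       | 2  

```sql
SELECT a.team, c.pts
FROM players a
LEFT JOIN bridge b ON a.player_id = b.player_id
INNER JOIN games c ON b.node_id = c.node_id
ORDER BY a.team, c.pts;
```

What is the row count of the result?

Evaluate left to right. First `players a LEFT JOIN bridge b` on player_id: 8 row(s).
Then INNER JOIN `games c` on node_id: keep only rows whose b.node_id appears in c.
Result: 4 row(s).

4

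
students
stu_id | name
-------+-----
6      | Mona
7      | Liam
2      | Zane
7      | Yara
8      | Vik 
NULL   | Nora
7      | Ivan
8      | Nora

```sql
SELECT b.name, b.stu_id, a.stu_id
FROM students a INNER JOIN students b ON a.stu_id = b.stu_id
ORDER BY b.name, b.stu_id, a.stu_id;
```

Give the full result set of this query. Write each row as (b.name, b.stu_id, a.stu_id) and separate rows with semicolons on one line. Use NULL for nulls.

INNER JOIN keeps only pairs where the ON condition holds.
Matching on a.stu_id = b.stu_id. A NULL in a compared column never satisfies the condition.
Matched pairs: 15.

(Ivan, 7, 7); (Ivan, 7, 7); (Ivan, 7, 7); (Liam, 7, 7); (Liam, 7, 7); (Liam, 7, 7); (Mona, 6, 6); (Nora, 8, 8); (Nora, 8, 8); (Vik, 8, 8); (Vik, 8, 8); (Yara, 7, 7); (Yara, 7, 7); (Yara, 7, 7); (Zane, 2, 2)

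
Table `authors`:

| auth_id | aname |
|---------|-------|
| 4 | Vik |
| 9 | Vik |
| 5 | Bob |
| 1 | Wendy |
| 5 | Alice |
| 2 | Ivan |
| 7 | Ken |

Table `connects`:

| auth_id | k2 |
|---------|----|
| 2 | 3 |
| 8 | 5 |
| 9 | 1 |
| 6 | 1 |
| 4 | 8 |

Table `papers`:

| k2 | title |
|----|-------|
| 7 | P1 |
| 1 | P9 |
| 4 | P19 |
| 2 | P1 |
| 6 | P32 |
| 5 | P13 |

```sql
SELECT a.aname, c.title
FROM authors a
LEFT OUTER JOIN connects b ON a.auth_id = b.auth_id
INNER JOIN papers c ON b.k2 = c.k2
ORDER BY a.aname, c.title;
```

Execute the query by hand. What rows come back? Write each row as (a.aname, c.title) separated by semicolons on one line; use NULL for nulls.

(Vik, P9)

Joins associate left-to-right: authors LEFT JOIN connects on auth_id gives 7 intermediate row(s).
Then INNER JOIN `papers c` on k2: keep only rows whose b.k2 appears in c.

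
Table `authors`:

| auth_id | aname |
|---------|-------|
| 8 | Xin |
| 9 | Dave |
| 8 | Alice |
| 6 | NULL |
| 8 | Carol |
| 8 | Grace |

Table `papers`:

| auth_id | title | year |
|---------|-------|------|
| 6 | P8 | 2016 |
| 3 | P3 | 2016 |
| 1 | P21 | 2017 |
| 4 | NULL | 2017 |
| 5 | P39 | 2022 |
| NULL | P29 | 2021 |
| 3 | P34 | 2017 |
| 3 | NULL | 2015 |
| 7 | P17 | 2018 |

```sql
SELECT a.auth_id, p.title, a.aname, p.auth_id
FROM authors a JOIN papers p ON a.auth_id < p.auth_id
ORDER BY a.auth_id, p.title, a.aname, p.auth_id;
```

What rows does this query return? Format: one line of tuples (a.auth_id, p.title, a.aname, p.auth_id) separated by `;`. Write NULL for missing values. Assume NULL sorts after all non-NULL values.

(6, P17, NULL, 7)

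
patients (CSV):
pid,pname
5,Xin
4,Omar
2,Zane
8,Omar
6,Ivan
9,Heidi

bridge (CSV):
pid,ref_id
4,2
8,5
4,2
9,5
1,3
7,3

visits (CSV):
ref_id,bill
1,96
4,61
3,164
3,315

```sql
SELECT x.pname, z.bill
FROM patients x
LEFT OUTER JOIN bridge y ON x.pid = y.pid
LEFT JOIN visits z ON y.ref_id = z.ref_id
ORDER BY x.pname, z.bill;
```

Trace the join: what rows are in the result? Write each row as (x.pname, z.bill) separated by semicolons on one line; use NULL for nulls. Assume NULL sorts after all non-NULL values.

(Heidi, NULL); (Ivan, NULL); (Omar, NULL); (Omar, NULL); (Omar, NULL); (Xin, NULL); (Zane, NULL)

Evaluate left to right. First `patients x LEFT JOIN bridge y` on pid: 7 row(s).
Then LEFT JOIN `visits z` on ref_id: each of those 7 rows is kept; rows whose y.ref_id has no match in z get NULL for z's columns.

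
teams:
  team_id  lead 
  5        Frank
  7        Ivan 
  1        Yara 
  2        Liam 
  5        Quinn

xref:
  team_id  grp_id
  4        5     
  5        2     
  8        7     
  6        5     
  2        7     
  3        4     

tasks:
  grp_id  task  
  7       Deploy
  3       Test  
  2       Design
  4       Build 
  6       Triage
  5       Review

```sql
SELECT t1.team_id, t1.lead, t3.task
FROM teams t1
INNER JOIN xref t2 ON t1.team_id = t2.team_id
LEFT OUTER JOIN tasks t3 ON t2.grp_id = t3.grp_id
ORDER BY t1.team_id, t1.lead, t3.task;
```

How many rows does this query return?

3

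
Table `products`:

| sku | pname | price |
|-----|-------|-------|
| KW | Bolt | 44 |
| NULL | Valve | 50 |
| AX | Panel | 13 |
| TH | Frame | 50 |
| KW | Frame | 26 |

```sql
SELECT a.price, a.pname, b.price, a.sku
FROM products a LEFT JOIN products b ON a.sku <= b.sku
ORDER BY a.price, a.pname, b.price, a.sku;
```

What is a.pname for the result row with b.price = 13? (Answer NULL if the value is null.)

LEFT JOIN keeps every row from `products a`; unmatched rows get NULL for `products b`'s columns.
Matching on a.sku <= b.sku. A NULL in a compared column never satisfies the condition.
- sku=KW: 3 matching b row(s), so 3 row(s) emitted.
- sku=NULL: no b row matches, row kept with b columns NULL.
- sku=AX: 4 matching b row(s), so 4 row(s) emitted.
- sku=TH: 1 matching b row(s), so 1 row(s) emitted.
- sku=KW: 3 matching b row(s), so 3 row(s) emitted.

Panel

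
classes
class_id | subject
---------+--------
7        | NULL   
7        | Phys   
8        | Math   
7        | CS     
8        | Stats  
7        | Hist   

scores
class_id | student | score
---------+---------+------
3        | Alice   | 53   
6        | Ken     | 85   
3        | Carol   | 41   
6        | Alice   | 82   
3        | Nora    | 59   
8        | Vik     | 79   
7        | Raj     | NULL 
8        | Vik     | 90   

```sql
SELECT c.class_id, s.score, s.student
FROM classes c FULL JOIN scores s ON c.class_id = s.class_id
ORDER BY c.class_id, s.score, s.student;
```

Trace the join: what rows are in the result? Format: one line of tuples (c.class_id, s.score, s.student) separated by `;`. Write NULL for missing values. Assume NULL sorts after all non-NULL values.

FULL OUTER JOIN keeps every row from both sides; unmatched rows get NULL for the other side's columns.
Matching on c.class_id = s.class_id.
- c[0] class_id=7 → 1 match(es) in s → 1 row(s).
- c[1] class_id=7 → 1 match(es) in s → 1 row(s).
- c[2] class_id=8 → 2 match(es) in s → 2 row(s).
- c[3] class_id=7 → 1 match(es) in s → 1 row(s).
- c[4] class_id=8 → 2 match(es) in s → 2 row(s).
- c[5] class_id=7 → 1 match(es) in s → 1 row(s).
- 5 row(s) from s found no c partner → padded with NULL.

(7, NULL, Raj); (7, NULL, Raj); (7, NULL, Raj); (7, NULL, Raj); (8, 79, Vik); (8, 79, Vik); (8, 90, Vik); (8, 90, Vik); (NULL, 41, Carol); (NULL, 53, Alice); (NULL, 59, Nora); (NULL, 82, Alice); (NULL, 85, Ken)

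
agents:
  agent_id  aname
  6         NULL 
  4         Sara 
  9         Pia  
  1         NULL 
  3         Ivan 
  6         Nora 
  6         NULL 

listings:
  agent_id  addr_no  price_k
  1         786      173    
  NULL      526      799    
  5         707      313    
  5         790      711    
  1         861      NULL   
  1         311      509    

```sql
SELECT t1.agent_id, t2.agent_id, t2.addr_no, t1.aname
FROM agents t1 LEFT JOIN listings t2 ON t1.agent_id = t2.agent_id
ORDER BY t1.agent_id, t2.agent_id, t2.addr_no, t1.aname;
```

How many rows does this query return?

LEFT JOIN keeps every row from `agents`; unmatched rows get NULL for `listings`'s columns.
Matching on t1.agent_id = t2.agent_id. A NULL in a compared column never satisfies the condition.
- t1 (agent_id=6) has no partner → padded with NULL.
- t1 (agent_id=4) has no partner → padded with NULL.
- t1 (agent_id=9) has no partner → padded with NULL.
- t1 (agent_id=1) pairs with 3 row(s) of t2.
- t1 (agent_id=3) has no partner → padded with NULL.
- t1 (agent_id=6) has no partner → padded with NULL.
- t1 (agent_id=6) has no partner → padded with NULL.
Total: 3 matched + 6 padded = 9 rows.

9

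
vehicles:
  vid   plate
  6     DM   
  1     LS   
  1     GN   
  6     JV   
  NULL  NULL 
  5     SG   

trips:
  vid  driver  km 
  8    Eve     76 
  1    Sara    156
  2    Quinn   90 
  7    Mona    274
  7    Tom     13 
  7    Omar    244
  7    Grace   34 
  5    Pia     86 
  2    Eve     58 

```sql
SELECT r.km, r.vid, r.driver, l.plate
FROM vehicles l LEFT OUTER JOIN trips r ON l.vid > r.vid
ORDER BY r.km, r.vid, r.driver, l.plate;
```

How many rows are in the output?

LEFT JOIN keeps every row from `vehicles`; unmatched rows get NULL for `trips`'s columns.
Matching on l.vid > r.vid. A NULL in a compared column never satisfies the condition.
Matched pairs: 11; unmatched l rows kept: 3.
Total: 11 matched + 3 padded = 14 rows.

14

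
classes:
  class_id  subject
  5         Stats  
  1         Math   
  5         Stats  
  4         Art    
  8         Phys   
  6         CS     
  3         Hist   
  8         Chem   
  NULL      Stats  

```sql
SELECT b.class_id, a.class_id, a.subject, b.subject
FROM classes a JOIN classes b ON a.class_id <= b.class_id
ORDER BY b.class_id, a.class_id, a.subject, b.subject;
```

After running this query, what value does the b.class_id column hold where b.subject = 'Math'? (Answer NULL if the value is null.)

INNER JOIN keeps only pairs where the ON condition holds.
Matching on a.class_id <= b.class_id. A NULL in a compared column never satisfies the condition.
- a (class_id=5) pairs with 5 row(s) of b.
- a (class_id=1) pairs with 8 row(s) of b.
- a (class_id=5) pairs with 5 row(s) of b.
- a (class_id=4) pairs with 6 row(s) of b.
- a (class_id=8) pairs with 2 row(s) of b.
- a (class_id=6) pairs with 3 row(s) of b.
- a (class_id=3) pairs with 7 row(s) of b.
- a (class_id=8) pairs with 2 row(s) of b.
- a (class_id=NULL) has no partner → excluded.

1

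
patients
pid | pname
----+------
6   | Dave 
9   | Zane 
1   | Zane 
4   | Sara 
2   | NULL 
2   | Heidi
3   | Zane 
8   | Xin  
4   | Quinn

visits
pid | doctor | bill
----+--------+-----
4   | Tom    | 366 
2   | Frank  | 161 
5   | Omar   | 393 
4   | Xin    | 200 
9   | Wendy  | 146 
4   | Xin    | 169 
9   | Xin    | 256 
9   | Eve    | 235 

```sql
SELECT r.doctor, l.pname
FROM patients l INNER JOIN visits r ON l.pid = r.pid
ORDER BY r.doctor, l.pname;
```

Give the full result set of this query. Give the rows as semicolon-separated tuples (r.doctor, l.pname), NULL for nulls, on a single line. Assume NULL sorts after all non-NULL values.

INNER JOIN keeps only pairs where the ON condition holds.
Matching on l.pid = r.pid.
- l (pid=6) has no partner → excluded.
- l (pid=9) pairs with 3 row(s) of r.
- l (pid=1) has no partner → excluded.
- l (pid=4) pairs with 3 row(s) of r.
- l (pid=2) pairs with 1 row(s) of r.
- l (pid=2) pairs with 1 row(s) of r.
- l (pid=3) has no partner → excluded.
- l (pid=8) has no partner → excluded.
- l (pid=4) pairs with 3 row(s) of r.

(Eve, Zane); (Frank, Heidi); (Frank, NULL); (Tom, Quinn); (Tom, Sara); (Wendy, Zane); (Xin, Quinn); (Xin, Quinn); (Xin, Sara); (Xin, Sara); (Xin, Zane)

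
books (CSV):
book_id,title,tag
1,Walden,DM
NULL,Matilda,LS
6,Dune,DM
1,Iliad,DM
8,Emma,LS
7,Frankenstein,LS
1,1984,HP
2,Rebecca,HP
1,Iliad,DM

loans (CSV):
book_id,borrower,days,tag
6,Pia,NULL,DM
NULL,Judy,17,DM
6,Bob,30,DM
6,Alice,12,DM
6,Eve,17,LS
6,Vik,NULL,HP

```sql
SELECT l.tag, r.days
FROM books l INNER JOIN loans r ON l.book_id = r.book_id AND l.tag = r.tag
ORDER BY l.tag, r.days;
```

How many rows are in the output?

3

INNER JOIN keeps only pairs where the ON condition holds.
Matching on l.book_id = r.book_id AND l.tag = r.tag. A NULL in a compared column never satisfies the condition.
Matched pairs: 3.
Total: 3 rows.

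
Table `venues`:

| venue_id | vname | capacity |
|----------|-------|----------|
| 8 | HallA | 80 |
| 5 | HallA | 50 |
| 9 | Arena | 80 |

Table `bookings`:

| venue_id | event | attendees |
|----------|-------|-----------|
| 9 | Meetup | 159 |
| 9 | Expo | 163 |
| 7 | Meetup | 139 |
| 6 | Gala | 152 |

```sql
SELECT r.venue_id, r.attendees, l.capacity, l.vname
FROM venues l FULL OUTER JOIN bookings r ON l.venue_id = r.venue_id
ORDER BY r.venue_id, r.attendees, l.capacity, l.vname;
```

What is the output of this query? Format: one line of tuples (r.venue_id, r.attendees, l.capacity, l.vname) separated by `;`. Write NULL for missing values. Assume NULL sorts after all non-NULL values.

FULL OUTER JOIN keeps every row from both sides; unmatched rows get NULL for the other side's columns.
Matching on l.venue_id = r.venue_id.
- l[0] venue_id=8 → no match; kept with NULLs on the r side.
- l[1] venue_id=5 → no match; kept with NULLs on the r side.
- l[2] venue_id=9 → 2 match(es) in r → 2 row(s).
- 2 row(s) from r found no l partner → padded with NULL.
After projecting and ordering:
r.venue_id | r.attendees | l.capacity | l.vname
6 | 152 | NULL | NULL
7 | 139 | NULL | NULL
9 | 159 | 80 | Arena
9 | 163 | 80 | Arena
NULL | NULL | 50 | HallA
NULL | NULL | 80 | HallA

(6, 152, NULL, NULL); (7, 139, NULL, NULL); (9, 159, 80, Arena); (9, 163, 80, Arena); (NULL, NULL, 50, HallA); (NULL, NULL, 80, HallA)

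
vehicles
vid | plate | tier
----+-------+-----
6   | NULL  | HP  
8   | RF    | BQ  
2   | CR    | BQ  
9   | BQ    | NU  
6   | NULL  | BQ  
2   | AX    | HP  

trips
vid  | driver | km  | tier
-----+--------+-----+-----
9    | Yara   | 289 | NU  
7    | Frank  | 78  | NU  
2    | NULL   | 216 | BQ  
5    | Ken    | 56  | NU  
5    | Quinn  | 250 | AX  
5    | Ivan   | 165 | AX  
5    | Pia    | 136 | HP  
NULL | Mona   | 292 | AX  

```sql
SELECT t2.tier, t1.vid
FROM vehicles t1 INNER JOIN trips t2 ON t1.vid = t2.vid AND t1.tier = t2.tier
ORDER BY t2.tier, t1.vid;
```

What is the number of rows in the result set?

INNER JOIN keeps only pairs where the ON condition holds.
Matching on t1.vid = t2.vid AND t1.tier = t2.tier. A NULL in a compared column never satisfies the condition.
- t1[0] vid=6, tier=HP → no match; dropped.
- t1[1] vid=8, tier=BQ → no match; dropped.
- t1[2] vid=2, tier=BQ → 1 match(es) in t2 → 1 row(s).
- t1[3] vid=9, tier=NU → 1 match(es) in t2 → 1 row(s).
- t1[4] vid=6, tier=BQ → no match; dropped.
- t1[5] vid=2, tier=HP → no match; dropped.
Total: 2 rows.

2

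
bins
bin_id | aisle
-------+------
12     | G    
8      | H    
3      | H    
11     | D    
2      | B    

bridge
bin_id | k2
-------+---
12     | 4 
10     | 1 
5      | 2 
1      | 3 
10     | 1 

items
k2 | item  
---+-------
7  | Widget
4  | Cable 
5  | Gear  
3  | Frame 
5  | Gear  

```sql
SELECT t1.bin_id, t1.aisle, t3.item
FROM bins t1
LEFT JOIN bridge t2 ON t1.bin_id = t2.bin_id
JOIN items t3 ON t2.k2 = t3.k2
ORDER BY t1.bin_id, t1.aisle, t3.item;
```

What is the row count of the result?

Joins associate left-to-right: bins LEFT JOIN bridge on bin_id gives 5 intermediate row(s).
Then INNER JOIN `items t3` on k2: keep only rows whose t2.k2 appears in t3.
Result: 1 row(s).

1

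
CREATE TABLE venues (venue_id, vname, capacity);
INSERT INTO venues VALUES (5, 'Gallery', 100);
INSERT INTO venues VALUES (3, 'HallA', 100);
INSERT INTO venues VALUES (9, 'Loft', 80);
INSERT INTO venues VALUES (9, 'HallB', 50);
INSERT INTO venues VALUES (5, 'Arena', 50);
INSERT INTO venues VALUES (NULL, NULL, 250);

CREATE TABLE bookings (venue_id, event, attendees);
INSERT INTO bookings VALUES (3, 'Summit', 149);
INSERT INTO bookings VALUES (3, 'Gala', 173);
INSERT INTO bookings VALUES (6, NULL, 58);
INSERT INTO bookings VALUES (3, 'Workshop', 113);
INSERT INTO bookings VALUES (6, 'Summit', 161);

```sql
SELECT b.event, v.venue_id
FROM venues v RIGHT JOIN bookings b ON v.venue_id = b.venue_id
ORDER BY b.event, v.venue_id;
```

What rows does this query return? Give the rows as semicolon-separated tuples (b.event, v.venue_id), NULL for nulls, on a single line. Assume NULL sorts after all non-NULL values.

RIGHT JOIN keeps every row from `bookings`; unmatched rows get NULL for `venues`'s columns.
Matching on v.venue_id = b.venue_id. A NULL in a compared column never satisfies the condition.
Matched pairs: 3; unmatched b rows kept: 2.

(Gala, 3); (Summit, 3); (Summit, NULL); (Workshop, 3); (NULL, NULL)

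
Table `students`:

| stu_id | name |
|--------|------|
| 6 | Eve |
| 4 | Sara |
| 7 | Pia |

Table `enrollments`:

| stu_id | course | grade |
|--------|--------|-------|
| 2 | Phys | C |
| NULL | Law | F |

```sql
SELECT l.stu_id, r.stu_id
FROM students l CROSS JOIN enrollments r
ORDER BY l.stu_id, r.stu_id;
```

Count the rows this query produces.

6

CROSS JOIN pairs every row of `students` with every row of `enrollments`: 3 × 2 = 6 rows.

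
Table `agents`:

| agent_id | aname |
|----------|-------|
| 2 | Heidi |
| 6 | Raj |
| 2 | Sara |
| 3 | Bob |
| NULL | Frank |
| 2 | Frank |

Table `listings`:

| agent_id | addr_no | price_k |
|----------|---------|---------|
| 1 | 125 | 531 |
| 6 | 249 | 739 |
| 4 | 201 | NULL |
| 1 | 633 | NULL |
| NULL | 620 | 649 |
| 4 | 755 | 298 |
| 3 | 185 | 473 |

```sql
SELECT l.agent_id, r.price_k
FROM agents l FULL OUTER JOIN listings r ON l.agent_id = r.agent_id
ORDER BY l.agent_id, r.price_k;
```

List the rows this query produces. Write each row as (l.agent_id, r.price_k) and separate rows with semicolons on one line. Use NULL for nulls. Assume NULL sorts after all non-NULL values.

(2, NULL); (2, NULL); (2, NULL); (3, 473); (6, 739); (NULL, 298); (NULL, 531); (NULL, 649); (NULL, NULL); (NULL, NULL); (NULL, NULL)

FULL OUTER JOIN keeps every row from both sides; unmatched rows get NULL for the other side's columns.
Matching on l.agent_id = r.agent_id. A NULL in a compared column never satisfies the condition.
Matched pairs: 2; unmatched l rows kept: 4; unmatched r rows kept: 5.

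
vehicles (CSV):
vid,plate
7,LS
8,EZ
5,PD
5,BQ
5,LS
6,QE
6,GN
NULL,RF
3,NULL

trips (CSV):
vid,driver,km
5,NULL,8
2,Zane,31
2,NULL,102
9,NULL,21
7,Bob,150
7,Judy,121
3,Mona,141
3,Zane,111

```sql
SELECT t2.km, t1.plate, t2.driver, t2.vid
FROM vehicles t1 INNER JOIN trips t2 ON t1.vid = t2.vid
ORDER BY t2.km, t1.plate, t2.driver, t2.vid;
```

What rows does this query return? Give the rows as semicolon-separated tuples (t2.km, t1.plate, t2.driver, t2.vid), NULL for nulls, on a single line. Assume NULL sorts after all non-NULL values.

INNER JOIN keeps only pairs where the ON condition holds.
Matching on t1.vid = t2.vid. A NULL in a compared column never satisfies the condition.
- t1 (vid=7) pairs with 2 row(s) of t2.
- t1 (vid=8) has no partner → excluded.
- t1 (vid=5) pairs with 1 row(s) of t2.
- t1 (vid=5) pairs with 1 row(s) of t2.
- t1 (vid=5) pairs with 1 row(s) of t2.
- t1 (vid=6) has no partner → excluded.
- t1 (vid=6) has no partner → excluded.
- t1 (vid=NULL) has no partner → excluded.
- t1 (vid=3) pairs with 2 row(s) of t2.
After projecting and ordering:
t2.km | t1.plate | t2.driver | t2.vid
8 | BQ | NULL | 5
8 | LS | NULL | 5
8 | PD | NULL | 5
111 | NULL | Zane | 3
121 | LS | Judy | 7
141 | NULL | Mona | 3
150 | LS | Bob | 7

(8, BQ, NULL, 5); (8, LS, NULL, 5); (8, PD, NULL, 5); (111, NULL, Zane, 3); (121, LS, Judy, 7); (141, NULL, Mona, 3); (150, LS, Bob, 7)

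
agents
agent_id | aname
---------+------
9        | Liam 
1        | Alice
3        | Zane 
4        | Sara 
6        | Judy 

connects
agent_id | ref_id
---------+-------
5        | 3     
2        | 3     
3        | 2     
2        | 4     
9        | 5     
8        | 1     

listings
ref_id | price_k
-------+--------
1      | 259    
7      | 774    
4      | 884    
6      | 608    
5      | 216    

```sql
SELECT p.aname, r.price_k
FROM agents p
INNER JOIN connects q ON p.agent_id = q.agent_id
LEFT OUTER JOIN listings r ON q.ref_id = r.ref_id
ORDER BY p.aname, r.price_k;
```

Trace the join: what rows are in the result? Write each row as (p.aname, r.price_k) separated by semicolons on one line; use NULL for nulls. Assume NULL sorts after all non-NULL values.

(Liam, 216); (Zane, NULL)

Joins associate left-to-right: agents INNER JOIN connects on agent_id gives 2 intermediate row(s).
Then LEFT JOIN `listings r` on ref_id: each of those 2 rows is kept; rows whose q.ref_id has no match in r get NULL for r's columns.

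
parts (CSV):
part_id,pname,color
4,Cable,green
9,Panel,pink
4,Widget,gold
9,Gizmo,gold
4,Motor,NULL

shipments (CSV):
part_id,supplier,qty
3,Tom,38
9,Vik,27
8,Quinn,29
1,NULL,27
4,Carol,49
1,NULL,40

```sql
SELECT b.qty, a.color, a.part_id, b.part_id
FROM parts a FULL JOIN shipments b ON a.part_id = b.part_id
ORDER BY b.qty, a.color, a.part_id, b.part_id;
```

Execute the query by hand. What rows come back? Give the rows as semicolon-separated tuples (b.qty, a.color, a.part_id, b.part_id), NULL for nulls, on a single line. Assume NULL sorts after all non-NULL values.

(27, gold, 9, 9); (27, pink, 9, 9); (27, NULL, NULL, 1); (29, NULL, NULL, 8); (38, NULL, NULL, 3); (40, NULL, NULL, 1); (49, gold, 4, 4); (49, green, 4, 4); (49, NULL, 4, 4)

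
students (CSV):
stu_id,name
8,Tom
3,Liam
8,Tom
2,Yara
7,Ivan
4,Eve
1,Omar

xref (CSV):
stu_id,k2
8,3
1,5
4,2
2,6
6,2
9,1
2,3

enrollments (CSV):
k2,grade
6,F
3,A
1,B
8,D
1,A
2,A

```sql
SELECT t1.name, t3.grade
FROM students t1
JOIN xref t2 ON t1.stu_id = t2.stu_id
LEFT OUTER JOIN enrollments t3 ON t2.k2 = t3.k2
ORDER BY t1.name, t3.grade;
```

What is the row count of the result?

Evaluate left to right. First `students t1 INNER JOIN xref t2` on stu_id: 6 row(s).
Then LEFT JOIN `enrollments t3` on k2: each of those 6 rows is kept; rows whose t2.k2 has no match in t3 get NULL for t3's columns.
Result: 6 row(s).

6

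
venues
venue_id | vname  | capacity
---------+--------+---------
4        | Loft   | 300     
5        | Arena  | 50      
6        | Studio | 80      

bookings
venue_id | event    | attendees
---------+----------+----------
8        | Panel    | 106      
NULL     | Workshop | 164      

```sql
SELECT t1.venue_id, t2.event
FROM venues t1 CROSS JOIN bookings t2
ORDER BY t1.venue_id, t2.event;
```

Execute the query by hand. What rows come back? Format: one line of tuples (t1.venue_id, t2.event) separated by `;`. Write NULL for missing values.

(4, Panel); (4, Workshop); (5, Panel); (5, Workshop); (6, Panel); (6, Workshop)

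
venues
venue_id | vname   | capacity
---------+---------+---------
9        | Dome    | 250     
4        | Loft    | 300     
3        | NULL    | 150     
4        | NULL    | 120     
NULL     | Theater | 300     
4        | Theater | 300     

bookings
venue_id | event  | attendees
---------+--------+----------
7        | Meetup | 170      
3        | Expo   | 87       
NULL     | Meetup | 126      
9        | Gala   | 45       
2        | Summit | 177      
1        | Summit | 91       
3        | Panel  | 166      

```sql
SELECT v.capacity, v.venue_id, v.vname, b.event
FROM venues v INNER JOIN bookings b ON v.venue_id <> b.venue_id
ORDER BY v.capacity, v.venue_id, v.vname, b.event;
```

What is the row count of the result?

INNER JOIN keeps only pairs where the ON condition holds.
Matching on v.venue_id <> b.venue_id. A NULL in a compared column never satisfies the condition.
- venue_id=9: 5 matching b row(s), so 5 row(s) emitted.
- venue_id=4: 6 matching b row(s), so 6 row(s) emitted.
- venue_id=3: 4 matching b row(s), so 4 row(s) emitted.
- venue_id=4: 6 matching b row(s), so 6 row(s) emitted.
- venue_id=NULL: no matching b row, dropped.
- venue_id=4: 6 matching b row(s), so 6 row(s) emitted.
Total: 27 rows.

27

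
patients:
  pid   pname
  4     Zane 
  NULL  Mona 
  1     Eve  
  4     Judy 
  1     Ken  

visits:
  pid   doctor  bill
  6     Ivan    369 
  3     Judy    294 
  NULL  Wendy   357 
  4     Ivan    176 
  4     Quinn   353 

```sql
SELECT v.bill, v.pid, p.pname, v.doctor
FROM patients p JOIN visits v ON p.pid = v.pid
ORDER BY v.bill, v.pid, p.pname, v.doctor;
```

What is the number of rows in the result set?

INNER JOIN keeps only pairs where the ON condition holds.
Matching on p.pid = v.pid. A NULL in a compared column never satisfies the condition.
- pid=4: 2 matching v row(s), so 2 row(s) emitted.
- pid=NULL: no matching v row, dropped.
- pid=1: no matching v row, dropped.
- pid=4: 2 matching v row(s), so 2 row(s) emitted.
- pid=1: no matching v row, dropped.
Total: 4 rows.

4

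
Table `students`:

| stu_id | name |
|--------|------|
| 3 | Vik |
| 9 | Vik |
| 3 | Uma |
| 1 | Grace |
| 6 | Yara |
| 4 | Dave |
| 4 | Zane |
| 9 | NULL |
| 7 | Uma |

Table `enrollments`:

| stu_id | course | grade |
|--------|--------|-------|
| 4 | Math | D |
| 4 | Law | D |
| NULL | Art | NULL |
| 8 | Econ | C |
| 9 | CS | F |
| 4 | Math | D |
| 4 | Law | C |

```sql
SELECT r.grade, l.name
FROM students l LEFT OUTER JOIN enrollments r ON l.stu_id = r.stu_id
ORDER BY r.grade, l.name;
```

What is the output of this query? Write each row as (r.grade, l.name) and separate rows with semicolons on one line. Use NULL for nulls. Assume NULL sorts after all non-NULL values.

LEFT JOIN keeps every row from `students`; unmatched rows get NULL for `enrollments`'s columns.
Matching on l.stu_id = r.stu_id. A NULL in a compared column never satisfies the condition.
- stu_id=3: no r row matches, row kept with r columns NULL.
- stu_id=9: 1 matching r row(s), so 1 row(s) emitted.
- stu_id=3: no r row matches, row kept with r columns NULL.
- stu_id=1: no r row matches, row kept with r columns NULL.
- stu_id=6: no r row matches, row kept with r columns NULL.
- stu_id=4: 4 matching r row(s), so 4 row(s) emitted.
- stu_id=4: 4 matching r row(s), so 4 row(s) emitted.
- stu_id=9: 1 matching r row(s), so 1 row(s) emitted.
- stu_id=7: no r row matches, row kept with r columns NULL.

(C, Dave); (C, Zane); (D, Dave); (D, Dave); (D, Dave); (D, Zane); (D, Zane); (D, Zane); (F, Vik); (F, NULL); (NULL, Grace); (NULL, Uma); (NULL, Uma); (NULL, Vik); (NULL, Yara)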